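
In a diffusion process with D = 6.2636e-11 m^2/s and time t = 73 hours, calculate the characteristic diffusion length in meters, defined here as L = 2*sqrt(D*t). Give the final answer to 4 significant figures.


t = 73 hr = 262800 s
Diffusion length = 2*sqrt(D*t)
= 2*sqrt(6.2636e-11 * 262800)
= 8.114e-03 m


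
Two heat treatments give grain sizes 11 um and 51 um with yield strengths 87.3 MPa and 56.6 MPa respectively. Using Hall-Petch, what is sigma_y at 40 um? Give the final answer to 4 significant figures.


sigma_y = sigma0 + k / sqrt(d)
1/sqrt(d1) = 1/sqrt(1.1e-05) = 301.511;  1/sqrt(d2) = 140.028
k = (sigma1 - sigma2) / (1/sqrt(d1) - 1/sqrt(d2)) = (87.3 - 56.6) / (301.511 - 140.028) = 0.190112 MPa*m^0.5
sigma0 = sigma1 - k/sqrt(d1) = 87.3 - 0.190112*301.511 = 29.9789 MPa
sigma_y(d3) = 29.9789 + 0.190112 / sqrt(4e-05) = 60.04 MPa


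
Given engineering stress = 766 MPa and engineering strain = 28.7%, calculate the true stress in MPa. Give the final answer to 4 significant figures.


sigma_true = sigma_eng * (1 + epsilon_eng)
sigma_true = 766 * (1 + 0.287)
sigma_true = 985.8 MPa


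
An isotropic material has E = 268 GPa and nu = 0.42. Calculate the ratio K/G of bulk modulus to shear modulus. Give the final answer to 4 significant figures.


G = E / (2*(1+nu))
G = 268 / (2*(1+0.42)) = 94.3662 GPa
K = E / (3*(1-2*nu))
K = 268 / (3*(1-2*0.42)) = 558.333 GPa
K/G = 558.333 / 94.3662 = 5.917


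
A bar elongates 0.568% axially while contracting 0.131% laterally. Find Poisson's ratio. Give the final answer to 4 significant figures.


nu = -epsilon_lat / epsilon_axial
Lateral strain is contraction (negative), so using magnitudes:
nu = 0.131 / 0.568
nu = 0.2306


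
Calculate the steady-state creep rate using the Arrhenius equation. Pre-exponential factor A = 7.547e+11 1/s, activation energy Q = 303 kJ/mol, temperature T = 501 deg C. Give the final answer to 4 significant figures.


rate = A * exp(-Q / (R*T))
T = 501 + 273.15 = 774.15 K
rate = 7.547e+11 * exp(-303e3 / (8.314 * 774.15))
rate = 2.707e-09 1/s


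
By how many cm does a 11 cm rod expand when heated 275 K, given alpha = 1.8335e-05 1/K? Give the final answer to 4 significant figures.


dL = L0 * alpha * dT
dL = 11 * 1.8335e-05 * 275
dL = 0.05546 cm


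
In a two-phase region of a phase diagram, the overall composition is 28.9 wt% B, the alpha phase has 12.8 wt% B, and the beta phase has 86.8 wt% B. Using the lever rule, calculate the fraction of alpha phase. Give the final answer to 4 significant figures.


f_alpha = (C_beta - C0) / (C_beta - C_alpha)
f_alpha = (86.8 - 28.9) / (86.8 - 12.8)
f_alpha = 0.7824


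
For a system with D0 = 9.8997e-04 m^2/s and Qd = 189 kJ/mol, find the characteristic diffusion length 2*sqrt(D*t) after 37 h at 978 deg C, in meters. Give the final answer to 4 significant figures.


Step 1: D = D0 * exp(-Qd/(R*T))
T = 1251.15 K
D = 9.8997e-04 * exp(-189e3 / (8.314 * 1251.15)) = 1.27268e-11 m^2/s
Step 2: L = 2*sqrt(D*t)
t = 37 h = 133200 s
L = 2*sqrt(1.27268e-11 * 133200) = 2.604e-03 m


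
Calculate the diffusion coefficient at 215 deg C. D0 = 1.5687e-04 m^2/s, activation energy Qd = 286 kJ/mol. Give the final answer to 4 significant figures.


D = D0 * exp(-Qd / (R*T))
T = 488.15 K
D = 1.5687e-04 * exp(-286e3 / (8.314 * 488.15))
D = 3.899e-35 m^2/s


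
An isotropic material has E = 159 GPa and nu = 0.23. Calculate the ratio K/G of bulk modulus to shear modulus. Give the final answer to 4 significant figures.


G = E / (2*(1+nu))
G = 159 / (2*(1+0.23)) = 64.6341 GPa
K = E / (3*(1-2*nu))
K = 159 / (3*(1-2*0.23)) = 98.1481 GPa
K/G = 98.1481 / 64.6341 = 1.519


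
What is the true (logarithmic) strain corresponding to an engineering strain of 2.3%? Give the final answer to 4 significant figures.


epsilon_true = ln(1 + epsilon_eng)
epsilon_true = ln(1 + 0.023)
epsilon_true = 0.02274


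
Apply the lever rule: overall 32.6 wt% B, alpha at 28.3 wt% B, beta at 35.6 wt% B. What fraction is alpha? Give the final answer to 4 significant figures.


f_alpha = (C_beta - C0) / (C_beta - C_alpha)
f_alpha = (35.6 - 32.6) / (35.6 - 28.3)
f_alpha = 0.411


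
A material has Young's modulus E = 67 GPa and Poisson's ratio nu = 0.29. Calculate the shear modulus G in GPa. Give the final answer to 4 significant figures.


G = E / (2*(1+nu))
G = 67 / (2*(1+0.29))
G = 25.97 GPa


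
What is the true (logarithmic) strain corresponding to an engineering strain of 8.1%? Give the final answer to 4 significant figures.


epsilon_true = ln(1 + epsilon_eng)
epsilon_true = ln(1 + 0.081)
epsilon_true = 0.07789


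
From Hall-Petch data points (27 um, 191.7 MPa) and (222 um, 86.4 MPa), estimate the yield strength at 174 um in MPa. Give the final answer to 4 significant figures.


sigma_y = sigma0 + k / sqrt(d)
1/sqrt(d1) = 1/sqrt(2.7e-05) = 192.45;  1/sqrt(d2) = 67.1156
k = (sigma1 - sigma2) / (1/sqrt(d1) - 1/sqrt(d2)) = (191.7 - 86.4) / (192.45 - 67.1156) = 0.840152 MPa*m^0.5
sigma0 = sigma1 - k/sqrt(d1) = 191.7 - 0.840152*192.45 = 30.0127 MPa
sigma_y(d3) = 30.0127 + 0.840152 / sqrt(1.74e-04) = 93.7 MPa


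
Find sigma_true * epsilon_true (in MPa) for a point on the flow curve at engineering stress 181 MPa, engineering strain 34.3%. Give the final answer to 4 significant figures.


sigma_true = sigma_eng * (1 + epsilon_eng)
sigma_true = 181 * (1 + 0.343) = 243.083 MPa
epsilon_true = ln(1 + epsilon_eng)
epsilon_true = ln(1 + 0.343) = 0.294906
sigma_true * epsilon_true = 243.083 * 0.294906 = 71.69 MPa


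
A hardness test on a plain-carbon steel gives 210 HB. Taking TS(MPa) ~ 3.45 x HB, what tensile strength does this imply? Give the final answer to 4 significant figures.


TS (MPa) = 3.45 * HB
TS = 3.45 * 210
TS = 724.5 MPa


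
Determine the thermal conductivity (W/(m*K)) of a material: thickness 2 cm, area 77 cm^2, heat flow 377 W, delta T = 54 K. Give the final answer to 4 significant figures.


k = Q*L / (A*dT)
L = 0.02 m, A = 7.7e-03 m^2
k = 377 * 0.02 / (7.7e-03 * 54)
k = 18.13 W/(m*K)


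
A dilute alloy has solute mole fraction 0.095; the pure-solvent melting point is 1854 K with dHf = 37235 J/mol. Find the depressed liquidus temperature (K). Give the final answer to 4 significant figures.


dT = R*Tm^2*x / dHf
dT = 8.314 * 1854^2 * 0.095 / 37235
dT = 72.9125 K
T_new = 1854 - 72.9125 = 1781 K


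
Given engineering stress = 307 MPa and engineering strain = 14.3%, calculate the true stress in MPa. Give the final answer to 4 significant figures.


sigma_true = sigma_eng * (1 + epsilon_eng)
sigma_true = 307 * (1 + 0.143)
sigma_true = 350.9 MPa


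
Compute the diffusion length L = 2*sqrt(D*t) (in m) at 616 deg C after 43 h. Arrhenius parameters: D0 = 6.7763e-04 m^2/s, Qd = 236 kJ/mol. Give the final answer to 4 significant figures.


Step 1: D = D0 * exp(-Qd/(R*T))
T = 889.15 K
D = 6.7763e-04 * exp(-236e3 / (8.314 * 889.15)) = 9.25268e-18 m^2/s
Step 2: L = 2*sqrt(D*t)
t = 43 h = 154800 s
L = 2*sqrt(9.25268e-18 * 154800) = 2.394e-06 m


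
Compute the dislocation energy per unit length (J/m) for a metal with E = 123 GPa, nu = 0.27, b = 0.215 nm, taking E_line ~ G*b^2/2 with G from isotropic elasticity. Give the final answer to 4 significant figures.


Step 1: G = E / (2*(1+nu))
G = 123 / (2*(1+0.27)) = 48.4252 GPa = 4.84252e+10 Pa
Step 2: E_line = G*b^2/2
b = 0.215 nm = 2.15e-10 m
E_line = 0.5 * 4.84252e+10 * (2.15e-10)^2 = 1.119e-09 J/m


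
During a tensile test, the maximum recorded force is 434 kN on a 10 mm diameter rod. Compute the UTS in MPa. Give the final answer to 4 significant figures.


A0 = pi*(d/2)^2 = pi*(10/2)^2 = 78.5398 mm^2
UTS = F_max / A0 = 434*1000 / 78.5398
UTS = 5526 MPa


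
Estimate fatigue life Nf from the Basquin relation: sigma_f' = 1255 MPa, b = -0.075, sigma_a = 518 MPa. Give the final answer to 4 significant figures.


sigma_a = sigma_f' * (2*Nf)^b
2*Nf = (sigma_a / sigma_f')^(1/b)
2*Nf = (518 / 1255)^(1/-0.075)
2*Nf = 133103
Nf = 66550 cycles


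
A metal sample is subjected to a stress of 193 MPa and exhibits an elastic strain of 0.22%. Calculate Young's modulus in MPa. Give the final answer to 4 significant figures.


E = sigma / epsilon
epsilon = 0.22% = 2.2e-03
E = 193 / 2.2e-03
E = 87730 MPa


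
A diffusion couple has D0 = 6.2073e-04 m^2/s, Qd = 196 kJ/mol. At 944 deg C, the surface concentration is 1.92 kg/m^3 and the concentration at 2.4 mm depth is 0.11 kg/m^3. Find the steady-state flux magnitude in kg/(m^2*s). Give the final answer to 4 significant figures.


Step 1: D = D0 * exp(-Qd/(R*T))
T = 944 + 273.15 = 1217.15 K
D = 6.2073e-04 * exp(-196e3 / (8.314 * 1217.15)) = 2.40522e-12 m^2/s
Step 2: J = D * (C1 - C2) / dx
J = 2.40522e-12 * (1.92 - 0.11) / 2.4e-03
J = 1.814e-09 kg/(m^2*s)


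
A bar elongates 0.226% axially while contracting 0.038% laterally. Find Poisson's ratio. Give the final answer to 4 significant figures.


nu = -epsilon_lat / epsilon_axial
Lateral strain is contraction (negative), so using magnitudes:
nu = 0.038 / 0.226
nu = 0.1681


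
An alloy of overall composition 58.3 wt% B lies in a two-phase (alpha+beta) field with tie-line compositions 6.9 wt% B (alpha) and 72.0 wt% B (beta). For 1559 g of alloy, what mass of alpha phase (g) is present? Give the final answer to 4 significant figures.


f_alpha = (C_beta - C0) / (C_beta - C_alpha)
f_alpha = (72.0 - 58.3) / (72.0 - 6.9) = 0.210445
m_alpha = f_alpha * m_total = 0.210445 * 1559 = 328.1 g


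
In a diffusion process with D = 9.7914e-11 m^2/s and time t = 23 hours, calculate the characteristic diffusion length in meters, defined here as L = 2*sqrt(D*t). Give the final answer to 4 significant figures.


t = 23 hr = 82800 s
Diffusion length = 2*sqrt(D*t)
= 2*sqrt(9.7914e-11 * 82800)
= 5.695e-03 m


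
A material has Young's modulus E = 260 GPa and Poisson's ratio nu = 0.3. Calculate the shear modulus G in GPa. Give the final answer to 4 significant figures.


G = E / (2*(1+nu))
G = 260 / (2*(1+0.3))
G = 100 GPa


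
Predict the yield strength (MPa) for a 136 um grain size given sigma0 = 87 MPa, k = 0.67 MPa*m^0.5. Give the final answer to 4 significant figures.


sigma_y = sigma0 + k / sqrt(d)
d = 136 um = 1.36e-04 m
sigma_y = 87 + 0.67 / sqrt(1.36e-04)
sigma_y = 144.5 MPa


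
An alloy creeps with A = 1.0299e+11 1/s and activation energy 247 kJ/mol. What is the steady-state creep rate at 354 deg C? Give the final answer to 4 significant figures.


rate = A * exp(-Q / (R*T))
T = 354 + 273.15 = 627.15 K
rate = 1.0299e+11 * exp(-247e3 / (8.314 * 627.15))
rate = 2.752e-10 1/s


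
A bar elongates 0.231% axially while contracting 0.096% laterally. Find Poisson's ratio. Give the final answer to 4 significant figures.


nu = -epsilon_lat / epsilon_axial
Lateral strain is contraction (negative), so using magnitudes:
nu = 0.096 / 0.231
nu = 0.4156


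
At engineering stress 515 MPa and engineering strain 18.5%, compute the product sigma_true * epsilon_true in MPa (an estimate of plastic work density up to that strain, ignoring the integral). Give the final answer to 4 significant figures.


sigma_true = sigma_eng * (1 + epsilon_eng)
sigma_true = 515 * (1 + 0.185) = 610.275 MPa
epsilon_true = ln(1 + epsilon_eng)
epsilon_true = ln(1 + 0.185) = 0.169743
sigma_true * epsilon_true = 610.275 * 0.169743 = 103.6 MPa


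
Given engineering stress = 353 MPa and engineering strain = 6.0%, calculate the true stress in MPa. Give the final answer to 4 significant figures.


sigma_true = sigma_eng * (1 + epsilon_eng)
sigma_true = 353 * (1 + 0.06)
sigma_true = 374.2 MPa


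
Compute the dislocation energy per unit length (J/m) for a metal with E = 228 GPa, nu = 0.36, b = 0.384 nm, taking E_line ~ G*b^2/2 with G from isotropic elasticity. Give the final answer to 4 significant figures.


Step 1: G = E / (2*(1+nu))
G = 228 / (2*(1+0.36)) = 83.8235 GPa = 8.38235e+10 Pa
Step 2: E_line = G*b^2/2
b = 0.384 nm = 3.84e-10 m
E_line = 0.5 * 8.38235e+10 * (3.84e-10)^2 = 6.18e-09 J/m


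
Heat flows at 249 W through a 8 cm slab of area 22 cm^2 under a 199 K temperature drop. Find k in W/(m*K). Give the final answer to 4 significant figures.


k = Q*L / (A*dT)
L = 0.08 m, A = 2.2e-03 m^2
k = 249 * 0.08 / (2.2e-03 * 199)
k = 45.5 W/(m*K)


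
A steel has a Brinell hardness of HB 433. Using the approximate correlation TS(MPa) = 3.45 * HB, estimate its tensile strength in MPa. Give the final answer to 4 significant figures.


TS (MPa) = 3.45 * HB
TS = 3.45 * 433
TS = 1494 MPa


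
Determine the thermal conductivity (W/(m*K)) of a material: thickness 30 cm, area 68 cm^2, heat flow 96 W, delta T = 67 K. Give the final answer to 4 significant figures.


k = Q*L / (A*dT)
L = 0.3 m, A = 6.8e-03 m^2
k = 96 * 0.3 / (6.8e-03 * 67)
k = 63.21 W/(m*K)


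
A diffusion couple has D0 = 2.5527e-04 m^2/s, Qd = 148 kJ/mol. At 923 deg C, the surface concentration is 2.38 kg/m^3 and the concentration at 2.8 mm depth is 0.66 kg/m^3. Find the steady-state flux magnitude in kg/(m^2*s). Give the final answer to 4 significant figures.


Step 1: D = D0 * exp(-Qd/(R*T))
T = 923 + 273.15 = 1196.15 K
D = 2.5527e-04 * exp(-148e3 / (8.314 * 1196.15)) = 8.78534e-11 m^2/s
Step 2: J = D * (C1 - C2) / dx
J = 8.78534e-11 * (2.38 - 0.66) / 2.8e-03
J = 5.397e-08 kg/(m^2*s)


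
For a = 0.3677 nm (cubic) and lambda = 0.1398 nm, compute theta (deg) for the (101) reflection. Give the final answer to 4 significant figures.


d = a / sqrt(h^2+k^2+l^2)
d = 0.3677 / sqrt(2) = 0.260003 nm
lambda = 2*d*sin(theta)  =>  sin(theta) = lambda / (2*d)
sin(theta) = 0.1398 / (2 * 0.260003) = 0.268843
theta = 15.6 deg


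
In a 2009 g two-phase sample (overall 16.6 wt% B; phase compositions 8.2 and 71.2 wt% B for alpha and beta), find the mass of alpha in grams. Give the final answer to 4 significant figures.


f_alpha = (C_beta - C0) / (C_beta - C_alpha)
f_alpha = (71.2 - 16.6) / (71.2 - 8.2) = 0.866667
m_alpha = f_alpha * m_total = 0.866667 * 2009 = 1741 g


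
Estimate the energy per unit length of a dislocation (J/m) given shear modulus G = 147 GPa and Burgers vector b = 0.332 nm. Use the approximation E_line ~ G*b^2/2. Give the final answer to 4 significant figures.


E = G*b^2/2
b = 0.332 nm = 3.32e-10 m
G = 147 GPa = 1.47e+11 Pa
E = 0.5 * 1.47e+11 * (3.32e-10)^2
E = 8.101e-09 J/m


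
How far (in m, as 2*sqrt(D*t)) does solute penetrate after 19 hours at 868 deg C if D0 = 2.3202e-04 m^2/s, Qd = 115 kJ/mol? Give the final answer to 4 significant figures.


Step 1: D = D0 * exp(-Qd/(R*T))
T = 1141.15 K
D = 2.3202e-04 * exp(-115e3 / (8.314 * 1141.15)) = 1.26288e-09 m^2/s
Step 2: L = 2*sqrt(D*t)
t = 19 h = 68400 s
L = 2*sqrt(1.26288e-09 * 68400) = 0.01859 m


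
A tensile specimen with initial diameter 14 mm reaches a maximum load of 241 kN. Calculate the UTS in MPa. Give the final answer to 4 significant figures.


A0 = pi*(d/2)^2 = pi*(14/2)^2 = 153.938 mm^2
UTS = F_max / A0 = 241*1000 / 153.938
UTS = 1566 MPa


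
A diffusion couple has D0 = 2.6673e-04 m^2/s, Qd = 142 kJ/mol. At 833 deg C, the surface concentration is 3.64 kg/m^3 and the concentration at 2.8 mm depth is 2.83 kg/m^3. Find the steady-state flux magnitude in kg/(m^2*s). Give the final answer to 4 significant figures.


Step 1: D = D0 * exp(-Qd/(R*T))
T = 833 + 273.15 = 1106.15 K
D = 2.6673e-04 * exp(-142e3 / (8.314 * 1106.15)) = 5.25173e-11 m^2/s
Step 2: J = D * (C1 - C2) / dx
J = 5.25173e-11 * (3.64 - 2.83) / 2.8e-03
J = 1.519e-08 kg/(m^2*s)


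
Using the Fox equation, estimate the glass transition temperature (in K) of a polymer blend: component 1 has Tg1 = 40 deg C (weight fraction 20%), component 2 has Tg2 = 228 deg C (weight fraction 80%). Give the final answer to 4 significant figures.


1/Tg = w1/Tg1 + w2/Tg2 (in Kelvin)
Tg1 = 313.15 K, Tg2 = 501.15 K
1/Tg = 0.2/313.15 + 0.8/501.15
Tg = 447.4 K


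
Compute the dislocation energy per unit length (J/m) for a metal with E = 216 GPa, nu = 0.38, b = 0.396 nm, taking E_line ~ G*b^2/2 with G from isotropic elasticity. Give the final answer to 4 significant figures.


Step 1: G = E / (2*(1+nu))
G = 216 / (2*(1+0.38)) = 78.2609 GPa = 7.82609e+10 Pa
Step 2: E_line = G*b^2/2
b = 0.396 nm = 3.96e-10 m
E_line = 0.5 * 7.82609e+10 * (3.96e-10)^2 = 6.136e-09 J/m


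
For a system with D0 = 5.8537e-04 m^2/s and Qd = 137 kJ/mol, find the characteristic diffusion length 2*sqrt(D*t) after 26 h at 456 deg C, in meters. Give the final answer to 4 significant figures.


Step 1: D = D0 * exp(-Qd/(R*T))
T = 729.15 K
D = 5.8537e-04 * exp(-137e3 / (8.314 * 729.15)) = 8.96828e-14 m^2/s
Step 2: L = 2*sqrt(D*t)
t = 26 h = 93600 s
L = 2*sqrt(8.96828e-14 * 93600) = 1.832e-04 m


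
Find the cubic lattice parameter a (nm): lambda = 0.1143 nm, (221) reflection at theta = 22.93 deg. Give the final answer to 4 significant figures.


d = lambda / (2*sin(theta))
d = 0.1143 / (2*sin(22.93 deg))
d = 0.146687 nm
a = d * sqrt(h^2+k^2+l^2) = 0.146687 * sqrt(9)
a = 0.4401 nm


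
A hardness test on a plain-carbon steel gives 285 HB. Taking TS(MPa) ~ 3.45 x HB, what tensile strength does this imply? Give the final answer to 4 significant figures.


TS (MPa) = 3.45 * HB
TS = 3.45 * 285
TS = 983.3 MPa


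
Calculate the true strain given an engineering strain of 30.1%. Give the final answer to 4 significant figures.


epsilon_true = ln(1 + epsilon_eng)
epsilon_true = ln(1 + 0.301)
epsilon_true = 0.2631


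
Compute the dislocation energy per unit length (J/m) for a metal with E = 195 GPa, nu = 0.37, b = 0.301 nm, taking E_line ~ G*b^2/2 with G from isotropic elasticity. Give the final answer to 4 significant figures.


Step 1: G = E / (2*(1+nu))
G = 195 / (2*(1+0.37)) = 71.1679 GPa = 7.11679e+10 Pa
Step 2: E_line = G*b^2/2
b = 0.301 nm = 3.01e-10 m
E_line = 0.5 * 7.11679e+10 * (3.01e-10)^2 = 3.224e-09 J/m


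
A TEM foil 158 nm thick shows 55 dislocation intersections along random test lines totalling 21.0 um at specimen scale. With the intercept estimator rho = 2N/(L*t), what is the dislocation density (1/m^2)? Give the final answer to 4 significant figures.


rho = 2N / (L * t)
L = 21.0 um = 2.1e-05 m, t = 158 nm = 1.58e-07 m
rho = 2 * 55 / (2.1e-05 * 1.58e-07)
rho = 3.315e+13 1/m^2


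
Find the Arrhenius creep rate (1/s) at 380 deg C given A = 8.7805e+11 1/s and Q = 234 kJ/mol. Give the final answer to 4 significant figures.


rate = A * exp(-Q / (R*T))
T = 380 + 273.15 = 653.15 K
rate = 8.7805e+11 * exp(-234e3 / (8.314 * 653.15))
rate = 1.695e-07 1/s


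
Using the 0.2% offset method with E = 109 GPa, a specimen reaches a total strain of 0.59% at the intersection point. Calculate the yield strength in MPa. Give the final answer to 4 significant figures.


Offset strain = 0.002
Elastic strain at yield = total_strain - offset = 5.9e-03 - 0.002 = 3.9e-03
sigma_y = E * elastic_strain = 109000 * 3.9e-03
sigma_y = 425.1 MPa


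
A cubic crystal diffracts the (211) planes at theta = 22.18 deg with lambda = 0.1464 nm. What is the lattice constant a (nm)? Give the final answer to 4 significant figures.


d = lambda / (2*sin(theta))
d = 0.1464 / (2*sin(22.18 deg))
d = 0.193898 nm
a = d * sqrt(h^2+k^2+l^2) = 0.193898 * sqrt(6)
a = 0.475 nm


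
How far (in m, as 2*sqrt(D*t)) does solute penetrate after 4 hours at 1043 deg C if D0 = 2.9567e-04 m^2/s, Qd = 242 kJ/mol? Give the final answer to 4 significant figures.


Step 1: D = D0 * exp(-Qd/(R*T))
T = 1316.15 K
D = 2.9567e-04 * exp(-242e3 / (8.314 * 1316.15)) = 7.34678e-14 m^2/s
Step 2: L = 2*sqrt(D*t)
t = 4 h = 14400 s
L = 2*sqrt(7.34678e-14 * 14400) = 6.505e-05 m


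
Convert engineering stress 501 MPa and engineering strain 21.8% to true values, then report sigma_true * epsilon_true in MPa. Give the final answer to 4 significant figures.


sigma_true = sigma_eng * (1 + epsilon_eng)
sigma_true = 501 * (1 + 0.218) = 610.218 MPa
epsilon_true = ln(1 + epsilon_eng)
epsilon_true = ln(1 + 0.218) = 0.19721
sigma_true * epsilon_true = 610.218 * 0.19721 = 120.3 MPa


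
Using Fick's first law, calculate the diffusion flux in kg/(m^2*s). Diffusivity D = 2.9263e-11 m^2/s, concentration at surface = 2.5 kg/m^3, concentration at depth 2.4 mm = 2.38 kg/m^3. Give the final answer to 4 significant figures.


J = -D * (dC/dx) = D * (C1 - C2) / dx
J = 2.9263e-11 * (2.5 - 2.38) / 2.4e-03
J = 1.463e-09 kg/(m^2*s)


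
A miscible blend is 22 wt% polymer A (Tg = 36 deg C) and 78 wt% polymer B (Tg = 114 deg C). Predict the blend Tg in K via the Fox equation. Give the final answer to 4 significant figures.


1/Tg = w1/Tg1 + w2/Tg2 (in Kelvin)
Tg1 = 309.15 K, Tg2 = 387.15 K
1/Tg = 0.22/309.15 + 0.78/387.15
Tg = 366.8 K


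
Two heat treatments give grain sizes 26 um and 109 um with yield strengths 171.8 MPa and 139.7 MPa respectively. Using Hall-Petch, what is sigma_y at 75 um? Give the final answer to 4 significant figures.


sigma_y = sigma0 + k / sqrt(d)
1/sqrt(d1) = 1/sqrt(2.6e-05) = 196.116;  1/sqrt(d2) = 95.7826
k = (sigma1 - sigma2) / (1/sqrt(d1) - 1/sqrt(d2)) = (171.8 - 139.7) / (196.116 - 95.7826) = 0.319933 MPa*m^0.5
sigma0 = sigma1 - k/sqrt(d1) = 171.8 - 0.319933*196.116 = 109.056 MPa
sigma_y(d3) = 109.056 + 0.319933 / sqrt(7.5e-05) = 146 MPa


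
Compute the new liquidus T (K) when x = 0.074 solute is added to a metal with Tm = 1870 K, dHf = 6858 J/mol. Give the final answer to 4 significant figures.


dT = R*Tm^2*x / dHf
dT = 8.314 * 1870^2 * 0.074 / 6858
dT = 313.709 K
T_new = 1870 - 313.709 = 1556 K


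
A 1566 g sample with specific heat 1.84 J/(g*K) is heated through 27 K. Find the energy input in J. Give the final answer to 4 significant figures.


Q = m * cp * dT
Q = 1566 * 1.84 * 27
Q = 77800 J


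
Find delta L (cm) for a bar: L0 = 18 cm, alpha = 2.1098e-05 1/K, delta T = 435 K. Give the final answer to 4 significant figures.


dL = L0 * alpha * dT
dL = 18 * 2.1098e-05 * 435
dL = 0.1652 cm


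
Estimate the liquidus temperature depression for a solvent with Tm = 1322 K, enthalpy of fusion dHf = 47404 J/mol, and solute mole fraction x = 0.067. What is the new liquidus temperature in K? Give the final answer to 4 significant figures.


dT = R*Tm^2*x / dHf
dT = 8.314 * 1322^2 * 0.067 / 47404
dT = 20.5368 K
T_new = 1322 - 20.5368 = 1301 K


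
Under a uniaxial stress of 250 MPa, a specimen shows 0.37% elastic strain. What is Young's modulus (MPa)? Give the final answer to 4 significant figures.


E = sigma / epsilon
epsilon = 0.37% = 3.7e-03
E = 250 / 3.7e-03
E = 67570 MPa


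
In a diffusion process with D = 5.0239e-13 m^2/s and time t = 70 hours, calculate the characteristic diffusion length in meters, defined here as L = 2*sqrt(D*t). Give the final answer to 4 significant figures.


t = 70 hr = 252000 s
Diffusion length = 2*sqrt(D*t)
= 2*sqrt(5.0239e-13 * 252000)
= 7.116e-04 m


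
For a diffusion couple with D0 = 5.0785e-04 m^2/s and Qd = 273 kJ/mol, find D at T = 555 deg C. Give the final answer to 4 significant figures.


D = D0 * exp(-Qd / (R*T))
T = 828.15 K
D = 5.0785e-04 * exp(-273e3 / (8.314 * 828.15))
D = 3.062e-21 m^2/s


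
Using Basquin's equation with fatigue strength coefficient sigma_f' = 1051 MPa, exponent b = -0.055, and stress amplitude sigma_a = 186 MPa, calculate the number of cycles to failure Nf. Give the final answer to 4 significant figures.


sigma_a = sigma_f' * (2*Nf)^b
2*Nf = (sigma_a / sigma_f')^(1/b)
2*Nf = (186 / 1051)^(1/-0.055)
2*Nf = 4.72454e+13
Nf = 2.362e+13 cycles


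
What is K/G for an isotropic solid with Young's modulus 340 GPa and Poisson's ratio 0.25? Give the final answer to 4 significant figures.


G = E / (2*(1+nu))
G = 340 / (2*(1+0.25)) = 136 GPa
K = E / (3*(1-2*nu))
K = 340 / (3*(1-2*0.25)) = 226.667 GPa
K/G = 226.667 / 136 = 1.667


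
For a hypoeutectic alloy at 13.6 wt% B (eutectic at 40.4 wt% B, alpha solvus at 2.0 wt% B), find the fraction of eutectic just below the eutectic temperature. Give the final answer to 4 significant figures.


f_primary = (C_e - C0) / (C_e - C_alpha_max)
f_primary = (40.4 - 13.6) / (40.4 - 2.0)
f_primary = 0.697917
f_eutectic = 1 - 0.697917 = 0.3021


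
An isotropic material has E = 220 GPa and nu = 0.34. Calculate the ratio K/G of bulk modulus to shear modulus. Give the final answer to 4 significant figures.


G = E / (2*(1+nu))
G = 220 / (2*(1+0.34)) = 82.0896 GPa
K = E / (3*(1-2*nu))
K = 220 / (3*(1-2*0.34)) = 229.167 GPa
K/G = 229.167 / 82.0896 = 2.792


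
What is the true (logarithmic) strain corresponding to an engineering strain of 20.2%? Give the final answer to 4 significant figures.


epsilon_true = ln(1 + epsilon_eng)
epsilon_true = ln(1 + 0.202)
epsilon_true = 0.184


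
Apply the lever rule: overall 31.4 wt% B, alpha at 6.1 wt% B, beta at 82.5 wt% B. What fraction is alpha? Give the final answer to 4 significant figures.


f_alpha = (C_beta - C0) / (C_beta - C_alpha)
f_alpha = (82.5 - 31.4) / (82.5 - 6.1)
f_alpha = 0.6688


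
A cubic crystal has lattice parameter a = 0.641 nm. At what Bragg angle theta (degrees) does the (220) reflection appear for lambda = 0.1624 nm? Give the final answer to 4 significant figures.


d = a / sqrt(h^2+k^2+l^2)
d = 0.641 / sqrt(8) = 0.226628 nm
lambda = 2*d*sin(theta)  =>  sin(theta) = lambda / (2*d)
sin(theta) = 0.1624 / (2 * 0.226628) = 0.358297
theta = 21 deg


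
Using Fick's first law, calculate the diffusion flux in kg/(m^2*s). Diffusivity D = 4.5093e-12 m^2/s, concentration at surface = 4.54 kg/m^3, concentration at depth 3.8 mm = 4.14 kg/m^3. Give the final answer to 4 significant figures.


J = -D * (dC/dx) = D * (C1 - C2) / dx
J = 4.5093e-12 * (4.54 - 4.14) / 3.8e-03
J = 4.747e-10 kg/(m^2*s)


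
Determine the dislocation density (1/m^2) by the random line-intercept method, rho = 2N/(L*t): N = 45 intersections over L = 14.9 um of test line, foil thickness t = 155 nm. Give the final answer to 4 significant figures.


rho = 2N / (L * t)
L = 14.9 um = 1.49e-05 m, t = 155 nm = 1.55e-07 m
rho = 2 * 45 / (1.49e-05 * 1.55e-07)
rho = 3.897e+13 1/m^2


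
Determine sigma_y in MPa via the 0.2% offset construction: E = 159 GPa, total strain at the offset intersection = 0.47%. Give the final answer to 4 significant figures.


Offset strain = 0.002
Elastic strain at yield = total_strain - offset = 4.7e-03 - 0.002 = 2.7e-03
sigma_y = E * elastic_strain = 159000 * 2.7e-03
sigma_y = 429.3 MPa


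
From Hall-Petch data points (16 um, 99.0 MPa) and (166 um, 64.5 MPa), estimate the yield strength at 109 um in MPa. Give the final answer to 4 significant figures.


sigma_y = sigma0 + k / sqrt(d)
1/sqrt(d1) = 1/sqrt(1.6e-05) = 250;  1/sqrt(d2) = 77.6151
k = (sigma1 - sigma2) / (1/sqrt(d1) - 1/sqrt(d2)) = (99.0 - 64.5) / (250 - 77.6151) = 0.200133 MPa*m^0.5
sigma0 = sigma1 - k/sqrt(d1) = 99.0 - 0.200133*250 = 48.9666 MPa
sigma_y(d3) = 48.9666 + 0.200133 / sqrt(1.09e-04) = 68.14 MPa


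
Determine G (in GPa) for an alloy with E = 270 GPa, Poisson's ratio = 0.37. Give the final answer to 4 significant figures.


G = E / (2*(1+nu))
G = 270 / (2*(1+0.37))
G = 98.54 GPa


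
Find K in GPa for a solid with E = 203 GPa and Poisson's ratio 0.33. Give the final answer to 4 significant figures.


K = E / (3*(1-2*nu))
K = 203 / (3*(1-2*0.33))
K = 199 GPa


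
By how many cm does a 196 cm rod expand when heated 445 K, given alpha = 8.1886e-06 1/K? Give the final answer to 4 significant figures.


dL = L0 * alpha * dT
dL = 196 * 8.1886e-06 * 445
dL = 0.7142 cm


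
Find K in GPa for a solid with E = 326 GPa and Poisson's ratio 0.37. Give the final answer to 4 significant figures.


K = E / (3*(1-2*nu))
K = 326 / (3*(1-2*0.37))
K = 417.9 GPa


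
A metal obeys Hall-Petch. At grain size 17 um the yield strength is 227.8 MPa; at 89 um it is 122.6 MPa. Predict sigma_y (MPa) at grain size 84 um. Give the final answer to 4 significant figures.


sigma_y = sigma0 + k / sqrt(d)
1/sqrt(d1) = 1/sqrt(1.7e-05) = 242.536;  1/sqrt(d2) = 106
k = (sigma1 - sigma2) / (1/sqrt(d1) - 1/sqrt(d2)) = (227.8 - 122.6) / (242.536 - 106) = 0.770494 MPa*m^0.5
sigma0 = sigma1 - k/sqrt(d1) = 227.8 - 0.770494*242.536 = 40.9278 MPa
sigma_y(d3) = 40.9278 + 0.770494 / sqrt(8.4e-05) = 125 MPa


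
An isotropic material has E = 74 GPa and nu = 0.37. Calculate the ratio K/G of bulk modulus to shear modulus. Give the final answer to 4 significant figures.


G = E / (2*(1+nu))
G = 74 / (2*(1+0.37)) = 27.0073 GPa
K = E / (3*(1-2*nu))
K = 74 / (3*(1-2*0.37)) = 94.8718 GPa
K/G = 94.8718 / 27.0073 = 3.513


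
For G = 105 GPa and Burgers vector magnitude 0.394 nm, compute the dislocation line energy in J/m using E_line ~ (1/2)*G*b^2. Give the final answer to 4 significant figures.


E = G*b^2/2
b = 0.394 nm = 3.94e-10 m
G = 105 GPa = 1.05e+11 Pa
E = 0.5 * 1.05e+11 * (3.94e-10)^2
E = 8.15e-09 J/m


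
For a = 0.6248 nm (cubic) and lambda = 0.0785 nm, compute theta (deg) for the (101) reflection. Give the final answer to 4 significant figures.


d = a / sqrt(h^2+k^2+l^2)
d = 0.6248 / sqrt(2) = 0.4418 nm
lambda = 2*d*sin(theta)  =>  sin(theta) = lambda / (2*d)
sin(theta) = 0.0785 / (2 * 0.4418) = 0.088841
theta = 5.097 deg


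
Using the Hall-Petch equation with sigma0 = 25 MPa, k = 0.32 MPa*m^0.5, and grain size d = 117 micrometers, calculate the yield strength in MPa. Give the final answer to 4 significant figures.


sigma_y = sigma0 + k / sqrt(d)
d = 117 um = 1.17e-04 m
sigma_y = 25 + 0.32 / sqrt(1.17e-04)
sigma_y = 54.58 MPa


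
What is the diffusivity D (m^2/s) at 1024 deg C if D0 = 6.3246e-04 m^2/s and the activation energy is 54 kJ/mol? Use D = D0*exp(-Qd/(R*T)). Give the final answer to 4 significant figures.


D = D0 * exp(-Qd / (R*T))
T = 1297.15 K
D = 6.3246e-04 * exp(-54e3 / (8.314 * 1297.15))
D = 4.231e-06 m^2/s


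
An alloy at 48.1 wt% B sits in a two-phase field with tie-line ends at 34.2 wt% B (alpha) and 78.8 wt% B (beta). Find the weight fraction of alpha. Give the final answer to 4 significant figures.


f_alpha = (C_beta - C0) / (C_beta - C_alpha)
f_alpha = (78.8 - 48.1) / (78.8 - 34.2)
f_alpha = 0.6883


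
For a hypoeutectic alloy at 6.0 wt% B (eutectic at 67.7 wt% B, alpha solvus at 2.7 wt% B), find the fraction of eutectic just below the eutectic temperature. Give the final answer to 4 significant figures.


f_primary = (C_e - C0) / (C_e - C_alpha_max)
f_primary = (67.7 - 6.0) / (67.7 - 2.7)
f_primary = 0.949231
f_eutectic = 1 - 0.949231 = 0.05077


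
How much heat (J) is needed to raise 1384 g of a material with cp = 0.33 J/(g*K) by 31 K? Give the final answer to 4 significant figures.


Q = m * cp * dT
Q = 1384 * 0.33 * 31
Q = 14160 J


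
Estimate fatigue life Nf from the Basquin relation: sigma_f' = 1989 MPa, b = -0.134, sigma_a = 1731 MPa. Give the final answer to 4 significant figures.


sigma_a = sigma_f' * (2*Nf)^b
2*Nf = (sigma_a / sigma_f')^(1/b)
2*Nf = (1731 / 1989)^(1/-0.134)
2*Nf = 2.82021
Nf = 1.41 cycles


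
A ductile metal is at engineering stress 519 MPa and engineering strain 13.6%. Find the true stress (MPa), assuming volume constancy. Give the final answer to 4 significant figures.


sigma_true = sigma_eng * (1 + epsilon_eng)
sigma_true = 519 * (1 + 0.136)
sigma_true = 589.6 MPa


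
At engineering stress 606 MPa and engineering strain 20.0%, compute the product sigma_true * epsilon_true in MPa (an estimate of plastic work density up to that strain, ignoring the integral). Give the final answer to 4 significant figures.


sigma_true = sigma_eng * (1 + epsilon_eng)
sigma_true = 606 * (1 + 0.2) = 727.2 MPa
epsilon_true = ln(1 + epsilon_eng)
epsilon_true = ln(1 + 0.2) = 0.182322
sigma_true * epsilon_true = 727.2 * 0.182322 = 132.6 MPa


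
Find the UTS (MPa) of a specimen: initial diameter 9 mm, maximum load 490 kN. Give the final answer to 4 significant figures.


A0 = pi*(d/2)^2 = pi*(9/2)^2 = 63.6173 mm^2
UTS = F_max / A0 = 490*1000 / 63.6173
UTS = 7702 MPa


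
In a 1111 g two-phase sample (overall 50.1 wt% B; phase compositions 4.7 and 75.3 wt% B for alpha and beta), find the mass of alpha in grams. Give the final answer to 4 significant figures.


f_alpha = (C_beta - C0) / (C_beta - C_alpha)
f_alpha = (75.3 - 50.1) / (75.3 - 4.7) = 0.356941
m_alpha = f_alpha * m_total = 0.356941 * 1111 = 396.6 g


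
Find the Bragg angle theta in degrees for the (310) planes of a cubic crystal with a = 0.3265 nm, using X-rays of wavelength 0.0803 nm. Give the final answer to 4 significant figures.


d = a / sqrt(h^2+k^2+l^2)
d = 0.3265 / sqrt(10) = 0.103248 nm
lambda = 2*d*sin(theta)  =>  sin(theta) = lambda / (2*d)
sin(theta) = 0.0803 / (2 * 0.103248) = 0.388868
theta = 22.88 deg


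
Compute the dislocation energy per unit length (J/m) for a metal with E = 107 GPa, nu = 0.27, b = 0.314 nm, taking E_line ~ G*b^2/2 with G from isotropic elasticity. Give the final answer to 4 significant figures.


Step 1: G = E / (2*(1+nu))
G = 107 / (2*(1+0.27)) = 42.126 GPa = 4.2126e+10 Pa
Step 2: E_line = G*b^2/2
b = 0.314 nm = 3.14e-10 m
E_line = 0.5 * 4.2126e+10 * (3.14e-10)^2 = 2.077e-09 J/m


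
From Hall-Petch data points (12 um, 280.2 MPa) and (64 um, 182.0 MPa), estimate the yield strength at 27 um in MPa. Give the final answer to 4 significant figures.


sigma_y = sigma0 + k / sqrt(d)
1/sqrt(d1) = 1/sqrt(1.2e-05) = 288.675;  1/sqrt(d2) = 125
k = (sigma1 - sigma2) / (1/sqrt(d1) - 1/sqrt(d2)) = (280.2 - 182.0) / (288.675 - 125) = 0.599969 MPa*m^0.5
sigma0 = sigma1 - k/sqrt(d1) = 280.2 - 0.599969*288.675 = 107.004 MPa
sigma_y(d3) = 107.004 + 0.599969 / sqrt(2.7e-05) = 222.5 MPa


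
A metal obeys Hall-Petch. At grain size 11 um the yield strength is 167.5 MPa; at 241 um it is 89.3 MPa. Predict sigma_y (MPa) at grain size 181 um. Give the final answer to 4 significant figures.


sigma_y = sigma0 + k / sqrt(d)
1/sqrt(d1) = 1/sqrt(1.1e-05) = 301.511;  1/sqrt(d2) = 64.4157
k = (sigma1 - sigma2) / (1/sqrt(d1) - 1/sqrt(d2)) = (167.5 - 89.3) / (301.511 - 64.4157) = 0.329825 MPa*m^0.5
sigma0 = sigma1 - k/sqrt(d1) = 167.5 - 0.329825*301.511 = 68.0541 MPa
sigma_y(d3) = 68.0541 + 0.329825 / sqrt(1.81e-04) = 92.57 MPa


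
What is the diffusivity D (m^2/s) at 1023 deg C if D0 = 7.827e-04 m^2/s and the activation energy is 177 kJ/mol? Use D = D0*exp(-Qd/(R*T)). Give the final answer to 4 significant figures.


D = D0 * exp(-Qd / (R*T))
T = 1296.15 K
D = 7.827e-04 * exp(-177e3 / (8.314 * 1296.15))
D = 5.758e-11 m^2/s


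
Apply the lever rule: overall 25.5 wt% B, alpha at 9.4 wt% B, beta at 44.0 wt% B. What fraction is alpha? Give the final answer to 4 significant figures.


f_alpha = (C_beta - C0) / (C_beta - C_alpha)
f_alpha = (44.0 - 25.5) / (44.0 - 9.4)
f_alpha = 0.5347


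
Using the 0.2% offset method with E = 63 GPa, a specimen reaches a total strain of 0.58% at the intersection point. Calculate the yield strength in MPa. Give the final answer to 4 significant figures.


Offset strain = 0.002
Elastic strain at yield = total_strain - offset = 5.8e-03 - 0.002 = 3.8e-03
sigma_y = E * elastic_strain = 63000 * 3.8e-03
sigma_y = 239.4 MPa


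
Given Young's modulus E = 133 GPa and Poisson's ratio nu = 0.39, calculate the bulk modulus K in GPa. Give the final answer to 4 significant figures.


K = E / (3*(1-2*nu))
K = 133 / (3*(1-2*0.39))
K = 201.5 GPa


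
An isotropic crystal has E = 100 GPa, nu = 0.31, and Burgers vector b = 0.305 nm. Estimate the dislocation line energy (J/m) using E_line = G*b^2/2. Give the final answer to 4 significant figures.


Step 1: G = E / (2*(1+nu))
G = 100 / (2*(1+0.31)) = 38.1679 GPa = 3.81679e+10 Pa
Step 2: E_line = G*b^2/2
b = 0.305 nm = 3.05e-10 m
E_line = 0.5 * 3.81679e+10 * (3.05e-10)^2 = 1.775e-09 J/m


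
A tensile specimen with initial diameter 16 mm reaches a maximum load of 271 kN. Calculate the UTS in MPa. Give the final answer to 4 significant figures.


A0 = pi*(d/2)^2 = pi*(16/2)^2 = 201.062 mm^2
UTS = F_max / A0 = 271*1000 / 201.062
UTS = 1348 MPa


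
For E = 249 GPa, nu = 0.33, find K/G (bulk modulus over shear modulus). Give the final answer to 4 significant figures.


G = E / (2*(1+nu))
G = 249 / (2*(1+0.33)) = 93.609 GPa
K = E / (3*(1-2*nu))
K = 249 / (3*(1-2*0.33)) = 244.118 GPa
K/G = 244.118 / 93.609 = 2.608


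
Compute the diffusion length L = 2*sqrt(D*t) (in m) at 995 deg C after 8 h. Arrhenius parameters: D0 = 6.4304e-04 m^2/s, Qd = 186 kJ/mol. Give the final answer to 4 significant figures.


Step 1: D = D0 * exp(-Qd/(R*T))
T = 1268.15 K
D = 6.4304e-04 * exp(-186e3 / (8.314 * 1268.15)) = 1.40181e-11 m^2/s
Step 2: L = 2*sqrt(D*t)
t = 8 h = 28800 s
L = 2*sqrt(1.40181e-11 * 28800) = 1.271e-03 m


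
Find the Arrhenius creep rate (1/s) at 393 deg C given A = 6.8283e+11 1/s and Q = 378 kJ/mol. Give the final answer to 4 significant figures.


rate = A * exp(-Q / (R*T))
T = 393 + 273.15 = 666.15 K
rate = 6.8283e+11 * exp(-378e3 / (8.314 * 666.15))
rate = 1.56e-18 1/s


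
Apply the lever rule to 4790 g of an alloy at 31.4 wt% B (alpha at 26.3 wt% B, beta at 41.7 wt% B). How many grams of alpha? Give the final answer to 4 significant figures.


f_alpha = (C_beta - C0) / (C_beta - C_alpha)
f_alpha = (41.7 - 31.4) / (41.7 - 26.3) = 0.668831
m_alpha = f_alpha * m_total = 0.668831 * 4790 = 3204 g


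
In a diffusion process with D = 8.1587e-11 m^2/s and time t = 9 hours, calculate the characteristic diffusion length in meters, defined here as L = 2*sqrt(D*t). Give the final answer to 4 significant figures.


t = 9 hr = 32400 s
Diffusion length = 2*sqrt(D*t)
= 2*sqrt(8.1587e-11 * 32400)
= 3.252e-03 m


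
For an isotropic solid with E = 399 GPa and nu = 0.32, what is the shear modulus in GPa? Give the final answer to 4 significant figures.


G = E / (2*(1+nu))
G = 399 / (2*(1+0.32))
G = 151.1 GPa


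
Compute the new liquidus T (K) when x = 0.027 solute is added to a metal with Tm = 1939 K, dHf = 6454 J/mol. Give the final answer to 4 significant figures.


dT = R*Tm^2*x / dHf
dT = 8.314 * 1939^2 * 0.027 / 6454
dT = 130.768 K
T_new = 1939 - 130.768 = 1808 K


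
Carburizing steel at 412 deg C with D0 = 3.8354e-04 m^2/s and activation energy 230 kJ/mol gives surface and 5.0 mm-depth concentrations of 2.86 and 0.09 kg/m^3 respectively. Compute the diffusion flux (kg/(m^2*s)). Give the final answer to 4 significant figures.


Step 1: D = D0 * exp(-Qd/(R*T))
T = 412 + 273.15 = 685.15 K
D = 3.8354e-04 * exp(-230e3 / (8.314 * 685.15)) = 1.11784e-21 m^2/s
Step 2: J = D * (C1 - C2) / dx
J = 1.11784e-21 * (2.86 - 0.09) / 5e-03
J = 6.193e-19 kg/(m^2*s)


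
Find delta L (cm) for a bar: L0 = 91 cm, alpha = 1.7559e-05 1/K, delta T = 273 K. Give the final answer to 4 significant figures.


dL = L0 * alpha * dT
dL = 91 * 1.7559e-05 * 273
dL = 0.4362 cm


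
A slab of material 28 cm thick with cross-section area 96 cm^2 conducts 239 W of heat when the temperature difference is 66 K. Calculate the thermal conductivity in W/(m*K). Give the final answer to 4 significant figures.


k = Q*L / (A*dT)
L = 0.28 m, A = 9.6e-03 m^2
k = 239 * 0.28 / (9.6e-03 * 66)
k = 105.6 W/(m*K)


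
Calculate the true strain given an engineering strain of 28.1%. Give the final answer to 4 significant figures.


epsilon_true = ln(1 + epsilon_eng)
epsilon_true = ln(1 + 0.281)
epsilon_true = 0.2476


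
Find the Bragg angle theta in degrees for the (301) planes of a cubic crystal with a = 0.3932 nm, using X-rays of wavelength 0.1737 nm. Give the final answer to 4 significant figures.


d = a / sqrt(h^2+k^2+l^2)
d = 0.3932 / sqrt(10) = 0.124341 nm
lambda = 2*d*sin(theta)  =>  sin(theta) = lambda / (2*d)
sin(theta) = 0.1737 / (2 * 0.124341) = 0.698484
theta = 44.31 deg


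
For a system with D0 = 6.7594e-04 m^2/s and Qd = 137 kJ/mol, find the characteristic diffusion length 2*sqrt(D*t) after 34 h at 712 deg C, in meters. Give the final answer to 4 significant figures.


Step 1: D = D0 * exp(-Qd/(R*T))
T = 985.15 K
D = 6.7594e-04 * exp(-137e3 / (8.314 * 985.15)) = 3.67815e-11 m^2/s
Step 2: L = 2*sqrt(D*t)
t = 34 h = 122400 s
L = 2*sqrt(3.67815e-11 * 122400) = 4.244e-03 m
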